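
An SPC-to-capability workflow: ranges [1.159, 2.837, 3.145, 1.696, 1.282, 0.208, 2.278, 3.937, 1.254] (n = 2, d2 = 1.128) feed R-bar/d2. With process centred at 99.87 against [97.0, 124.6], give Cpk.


R_bar = (1.159 + 2.837 + 3.145 + 1.696 + 1.282 + 0.208 + 2.278 + 3.937 + 1.254) / 9 = 1.9773333
sigma = R_bar / d2 = 1.9773333 / 1.128 = 1.7529551
Cp = (USL - LSL)/(6*sigma) = (124.6 - 97.0)/(6*1.7529551) = 2.6241
Cpu = (124.6 - 99.87)/(3*1.7529551) = 4.7025
Cpl = (99.87 - 97.0)/(3*1.7529551) = 0.5457
Cpk = min(Cpu, Cpl) = 0.5457

0.5457


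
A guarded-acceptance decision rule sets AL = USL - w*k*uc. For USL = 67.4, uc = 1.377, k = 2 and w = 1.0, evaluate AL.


U = k * uc = 2 * 1.377 = 2.754
guard band g = w * U = 1.0 * 2.754 = 2.754
AL = USL - g = 67.4 - 2.754
AL = 64.6460

64.6460


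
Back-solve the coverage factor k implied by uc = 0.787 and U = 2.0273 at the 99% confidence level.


k = U / uc
k = 2.0273 / 0.787
k = 2.576

2.576


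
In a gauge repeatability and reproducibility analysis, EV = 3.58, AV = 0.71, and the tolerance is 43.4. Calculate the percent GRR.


GRR = sqrt(EV^2 + AV^2) = sqrt(3.58^2 + 0.71^2) = 3.649726
%GRR = GRR / tol * 100 = 3.649726 / 43.4 * 100
%GRR = 8.4095

8.4095


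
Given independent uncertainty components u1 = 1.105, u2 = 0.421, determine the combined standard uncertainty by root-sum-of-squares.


uc = sqrt(1.105^2 + 0.421^2)
uc = sqrt(1.398266)
uc = 1.1825

1.1825


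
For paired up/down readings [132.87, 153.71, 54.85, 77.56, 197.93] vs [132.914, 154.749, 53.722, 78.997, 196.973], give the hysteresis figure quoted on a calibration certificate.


|132.87 - 132.914| = 0.0440
|153.71 - 154.749| = 1.0390
|54.85 - 53.722| = 1.1280
|77.56 - 78.997| = 1.4370
|197.93 - 196.973| = 0.9570
hysteresis = max(diffs) = 1.4370

1.4370


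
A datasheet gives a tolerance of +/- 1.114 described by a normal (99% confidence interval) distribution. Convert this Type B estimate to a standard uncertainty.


u_B = half_width / 2.576
u_B = 1.114 / 2.576
u_B = 0.4325

0.4325


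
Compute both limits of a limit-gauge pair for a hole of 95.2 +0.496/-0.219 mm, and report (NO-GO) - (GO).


GO = nominal - lower_tol (smallest hole = maximum material condition)
GO = 95.2 - 0.219 = 94.981
NO-GO = nominal + upper_tol (largest hole = least material condition)
NO-GO = 95.2 + 0.496 = 95.696
spread = NO-GO - GO = 95.696 - 94.981 = 0.7150

0.7150


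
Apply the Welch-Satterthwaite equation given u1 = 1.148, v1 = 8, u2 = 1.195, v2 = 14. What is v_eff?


uc = sqrt(u1^2 + u2^2) = sqrt(1.148^2 + 1.195^2) = 1.6570845
v_eff = uc^4 / (u1^4/v1 + u2^4/v2)
= 1.6570845^4 / (1.148^4/8 + 1.195^4/14)
= 7.5401263 / 0.36276997
v_eff = 20.7849

20.7849


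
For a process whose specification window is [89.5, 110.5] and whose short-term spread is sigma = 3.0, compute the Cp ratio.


Cp = (USL - LSL) / (6 * sigma)
= (110.5 - 89.5) / (6 * 3.0)
= 21.0000 / 18.0000
= 1.1667

1.1667


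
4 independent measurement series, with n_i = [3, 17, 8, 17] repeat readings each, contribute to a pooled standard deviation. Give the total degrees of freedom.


nu = sum_i (n_i - 1)
nu = ((3 - 1) + (17 - 1) + (8 - 1) + (17 - 1))
nu = 2 + 16 + 7 + 16
nu = 41

41


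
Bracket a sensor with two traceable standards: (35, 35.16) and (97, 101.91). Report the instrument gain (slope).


slope = (y2 - y1) / (x2 - x1)
= (101.91 - 35.16) / (97 - 35)
= 66.7500 / 62
= 1.0766

1.0766


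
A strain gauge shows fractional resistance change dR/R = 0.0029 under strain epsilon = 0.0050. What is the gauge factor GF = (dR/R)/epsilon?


GF = (dR/R) / epsilon
= 0.0029 / 0.0050
= 0.5800

0.5800


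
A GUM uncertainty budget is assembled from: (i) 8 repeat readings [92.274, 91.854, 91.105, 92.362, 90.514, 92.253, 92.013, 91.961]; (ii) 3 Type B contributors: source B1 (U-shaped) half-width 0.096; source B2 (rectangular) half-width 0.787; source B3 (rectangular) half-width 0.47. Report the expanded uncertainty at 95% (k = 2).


mean = (92.274 + 91.854 + 91.105 + 92.362 + 90.514 + 92.253 + 92.013 + 91.961) / 8 = 91.792
s = sqrt(sum((x - mean)^2)/(n-1)) = 0.64986196
u_A = s / sqrt(n) = 0.64986196 / sqrt(8) = 0.2297609
u_B1 = 0.096 / sqrt(2) = 0.067882251
u_B2 = 0.787 / sqrt(3) = 0.45437466
u_B3 = 0.47 / sqrt(3) = 0.27135463
uc = sqrt(0.2297609^2 + 0.067882251^2 + 0.45437466^2 + 0.27135463^2) = 0.58093695
U = k * uc = 2 * 0.58093695
U = 1.1619

1.1619


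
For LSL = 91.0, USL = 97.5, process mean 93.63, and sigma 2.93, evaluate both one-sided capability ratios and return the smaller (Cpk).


Cpu = (USL - mean) / (3*sigma) = (97.5 - 93.63) / (3*2.93) = 0.4403
Cpl = (mean - LSL) / (3*sigma) = (93.63 - 91.0) / (3*2.93) = 0.2992
Cpk = min(Cpu, Cpl) = 0.2992

0.2992


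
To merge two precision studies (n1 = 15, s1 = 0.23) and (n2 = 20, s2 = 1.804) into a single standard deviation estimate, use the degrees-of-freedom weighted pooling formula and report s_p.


s_p = sqrt(((n1-1)*s1^2 + (n2-1)*s2^2) / (n1+n2-2))
numerator = (15-1)*0.23^2 + (20-1)*1.804^2 = 0.7406 + 61.833904 = 62.574504
denominator = 15 + 20 - 2 = 33
s_p^2 = 62.574504 / 33 = 1.8961971
s_p = sqrt(1.8961971) = 1.3770

1.3770


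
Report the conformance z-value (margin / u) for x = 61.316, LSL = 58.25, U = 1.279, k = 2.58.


u = U / k = 1.279 / 2.58 = 0.49573643
margin = |LSL - x| = |58.25 - 61.316| = 3.066
z = margin / u = 3.066 / 0.49573643
z = 6.1847

6.1847


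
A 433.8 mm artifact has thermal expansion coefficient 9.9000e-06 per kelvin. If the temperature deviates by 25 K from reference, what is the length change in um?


dL = L * alpha * dT
= 433.8 * 9.9000e-06 * 25
= 0.1073655 mm
dL_um = 0.1073655 * 1000 = 107.3655 um

107.3655


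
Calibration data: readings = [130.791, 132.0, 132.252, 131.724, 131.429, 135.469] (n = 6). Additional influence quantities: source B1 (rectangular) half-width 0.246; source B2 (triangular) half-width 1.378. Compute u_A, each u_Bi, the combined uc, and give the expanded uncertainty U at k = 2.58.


mean = (130.791 + 132.0 + 132.252 + 131.724 + 131.429 + 135.469) / 6 = 132.2775
s = sqrt(sum((x - mean)^2)/(n-1)) = 1.6431266
u_A = s / sqrt(n) = 1.6431266 / sqrt(6) = 0.67080363
u_B1 = 0.246 / sqrt(3) = 0.14202817
u_B2 = 1.378 / sqrt(6) = 0.56256614
uc = sqrt(0.67080363^2 + 0.14202817^2 + 0.56256614^2) = 0.88692174
U = k * uc = 2.58 * 0.88692174
U = 2.2883

2.2883


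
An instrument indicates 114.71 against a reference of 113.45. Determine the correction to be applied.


Correction = standard - reading
= 113.45 - 114.71
= -1.2600

-1.2600


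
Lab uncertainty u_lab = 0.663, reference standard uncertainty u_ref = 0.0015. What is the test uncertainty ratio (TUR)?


TUR = u_lab / u_ref
= 0.663 / 0.0015
= 442.0000

442.0000


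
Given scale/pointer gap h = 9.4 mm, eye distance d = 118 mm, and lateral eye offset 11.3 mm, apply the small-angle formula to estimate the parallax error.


error = h * offset / d
= 9.4 * 11.3 / 118
= 0.9002

0.9002


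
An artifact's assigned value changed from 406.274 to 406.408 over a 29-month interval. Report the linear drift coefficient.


rate = (v2 - v1) / months
= (406.408 - 406.274) / 29
= 0.1340 / 29
= 0.0046

0.0046


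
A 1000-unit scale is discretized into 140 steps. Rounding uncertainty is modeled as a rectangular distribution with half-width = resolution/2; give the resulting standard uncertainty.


resolution = range / divisions
resolution = 1000 / 140 = 7.1428571
u_res = resolution / (2*sqrt(3))
u_res = 7.1428571 / 3.4641016
u_res = 2.0620

2.0620


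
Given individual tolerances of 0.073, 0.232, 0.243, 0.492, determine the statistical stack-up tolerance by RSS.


RSS = sqrt(0.073^2 + 0.232^2 + 0.243^2 + 0.492^2)
= sqrt(0.360266)
= 0.6002

0.6002


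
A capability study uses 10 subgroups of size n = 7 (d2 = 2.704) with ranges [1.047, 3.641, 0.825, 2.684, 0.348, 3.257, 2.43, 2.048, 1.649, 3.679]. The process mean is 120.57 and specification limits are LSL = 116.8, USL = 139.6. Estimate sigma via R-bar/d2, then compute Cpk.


R_bar = (1.047 + 3.641 + 0.825 + 2.684 + 0.348 + 3.257 + 2.43 + 2.048 + 1.649 + 3.679) / 10 = 2.1608
sigma = R_bar / d2 = 2.1608 / 2.704 = 0.79911243
Cp = (USL - LSL)/(6*sigma) = (139.6 - 116.8)/(6*0.79911243) = 4.7553
Cpu = (139.6 - 120.57)/(3*0.79911243) = 7.9380
Cpl = (120.57 - 116.8)/(3*0.79911243) = 1.5726
Cpk = min(Cpu, Cpl) = 1.5726

1.5726


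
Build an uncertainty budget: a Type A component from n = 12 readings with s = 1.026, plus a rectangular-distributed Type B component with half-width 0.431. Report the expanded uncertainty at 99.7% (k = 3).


u_A = s / sqrt(n) = 1.026 / sqrt(12) = 0.29618069
u_B = half_width / sqrt(3) = 0.431 / sqrt(3) = 0.24883797
uc = sqrt(u_A^2 + u_B^2) = sqrt(0.29618069^2 + 0.24883797^2) = 0.38683761
U = k * uc = 3 * 0.38683761
U = 1.1605

1.1605


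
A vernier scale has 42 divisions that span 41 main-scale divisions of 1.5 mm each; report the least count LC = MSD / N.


LC = MSD / n_div
= 1.5 / 42
= 0.0357

0.0357


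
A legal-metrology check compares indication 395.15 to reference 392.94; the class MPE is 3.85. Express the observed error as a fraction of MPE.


e = indication - reference = 395.15 - 392.94 = 2.2100
|e| = 2.2100
ratio = |e| / MPE = 2.2100 / 3.85
ratio = 0.5740

0.5740


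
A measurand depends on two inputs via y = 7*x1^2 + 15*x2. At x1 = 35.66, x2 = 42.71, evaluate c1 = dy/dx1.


y = 7*x1^2 + 15*x2
dy/dx1 = 2*7*x1
Evaluate at x1 = 35.66: c1 = 14 * 35.66
c1 = 499.2400

499.2400


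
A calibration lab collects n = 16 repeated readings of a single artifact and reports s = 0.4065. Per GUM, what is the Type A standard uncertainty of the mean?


u_A = s / sqrt(n)
u_A = 0.4065 / sqrt(16)
u_A = 0.4065 / 4
u_A = 0.1016

0.1016


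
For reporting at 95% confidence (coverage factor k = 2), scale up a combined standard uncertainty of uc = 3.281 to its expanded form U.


U = k * uc
U = 2 * 3.281
U = 6.5620

6.5620


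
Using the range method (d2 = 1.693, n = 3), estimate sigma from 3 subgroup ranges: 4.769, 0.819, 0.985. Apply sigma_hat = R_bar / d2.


R_bar = (4.769 + 0.819 + 0.985) / 3
R_bar = 6.573 / 3 = 2.191
sigma_hat = R_bar / d2 = 2.191 / 1.693 = 1.2942

1.2942


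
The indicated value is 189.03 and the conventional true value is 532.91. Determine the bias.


Systematic error = measured - true
= 189.03 - 532.91
= -343.8800

-343.8800


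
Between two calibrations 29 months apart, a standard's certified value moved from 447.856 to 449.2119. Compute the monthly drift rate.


rate = (v2 - v1) / months
= (449.2119 - 447.856) / 29
= 1.3559 / 29
= 0.0468

0.0468


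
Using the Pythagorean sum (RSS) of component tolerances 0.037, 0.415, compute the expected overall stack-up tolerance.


RSS = sqrt(0.037^2 + 0.415^2)
= sqrt(0.173594)
= 0.4166

0.4166


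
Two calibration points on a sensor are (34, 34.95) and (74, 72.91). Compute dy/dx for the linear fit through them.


slope = (y2 - y1) / (x2 - x1)
= (72.91 - 34.95) / (74 - 34)
= 37.9600 / 40
= 0.9490

0.9490


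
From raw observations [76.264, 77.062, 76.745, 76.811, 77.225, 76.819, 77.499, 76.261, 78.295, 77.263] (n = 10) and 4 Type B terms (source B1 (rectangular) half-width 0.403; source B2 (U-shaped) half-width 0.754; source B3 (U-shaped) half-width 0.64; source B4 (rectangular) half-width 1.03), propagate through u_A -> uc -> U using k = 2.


mean = (76.264 + 77.062 + 76.745 + 76.811 + 77.225 + 76.819 + 77.499 + 76.261 + 78.295 + 77.263) / 10 = 77.0244
s = sqrt(sum((x - mean)^2)/(n-1)) = 0.60231354
u_A = s / sqrt(n) = 0.60231354 / sqrt(10) = 0.19046827
u_B1 = 0.403 / sqrt(3) = 0.23267216
u_B2 = 0.754 / sqrt(2) = 0.53315851
u_B3 = 0.64 / sqrt(2) = 0.45254834
u_B4 = 1.03 / sqrt(3) = 0.59467078
uc = sqrt(0.19046827^2 + 0.23267216^2 + 0.53315851^2 + 0.45254834^2 + 0.59467078^2) = 0.96597403
U = k * uc = 2 * 0.96597403
U = 1.9319

1.9319


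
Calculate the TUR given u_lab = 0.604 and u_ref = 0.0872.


TUR = u_lab / u_ref
= 0.604 / 0.0872
= 6.9266

6.9266


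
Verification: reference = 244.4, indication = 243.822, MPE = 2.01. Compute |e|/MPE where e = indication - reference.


e = indication - reference = 243.822 - 244.4 = -0.5780
|e| = 0.5780
ratio = |e| / MPE = 0.5780 / 2.01
ratio = 0.2876

0.2876


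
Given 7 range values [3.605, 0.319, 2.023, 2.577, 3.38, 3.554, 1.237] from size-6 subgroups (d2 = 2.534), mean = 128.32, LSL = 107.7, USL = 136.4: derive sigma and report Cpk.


R_bar = (3.605 + 0.319 + 2.023 + 2.577 + 3.38 + 3.554 + 1.237) / 7 = 2.385
sigma = R_bar / d2 = 2.385 / 2.534 = 0.94119968
Cp = (USL - LSL)/(6*sigma) = (136.4 - 107.7)/(6*0.94119968) = 5.0822
Cpu = (136.4 - 128.32)/(3*0.94119968) = 2.8616
Cpl = (128.32 - 107.7)/(3*0.94119968) = 7.3027
Cpk = min(Cpu, Cpl) = 2.8616

2.8616


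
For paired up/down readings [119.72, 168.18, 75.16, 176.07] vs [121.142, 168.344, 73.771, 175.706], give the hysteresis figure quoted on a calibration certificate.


|119.72 - 121.142| = 1.4220
|168.18 - 168.344| = 0.1640
|75.16 - 73.771| = 1.3890
|176.07 - 175.706| = 0.3640
hysteresis = max(diffs) = 1.4220

1.4220


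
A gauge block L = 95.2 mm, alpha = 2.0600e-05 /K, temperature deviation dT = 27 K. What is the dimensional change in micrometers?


dL = L * alpha * dT
= 95.2 * 2.0600e-05 * 27
= 0.0529502 mm
dL_um = 0.0529502 * 1000 = 52.9502 um

52.9502


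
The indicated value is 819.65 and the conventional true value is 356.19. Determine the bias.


Systematic error = measured - true
= 819.65 - 356.19
= 463.4600

463.4600


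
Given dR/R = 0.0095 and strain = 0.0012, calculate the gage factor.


GF = (dR/R) / epsilon
= 0.0095 / 0.0012
= 7.9167

7.9167


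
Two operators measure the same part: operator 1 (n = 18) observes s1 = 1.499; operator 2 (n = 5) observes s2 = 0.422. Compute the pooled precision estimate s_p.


s_p = sqrt(((n1-1)*s1^2 + (n2-1)*s2^2) / (n1+n2-2))
numerator = (18-1)*1.499^2 + (5-1)*0.422^2 = 38.199017 + 0.712336 = 38.911353
denominator = 18 + 5 - 2 = 21
s_p^2 = 38.911353 / 21 = 1.8529216
s_p = sqrt(1.8529216) = 1.3612

1.3612


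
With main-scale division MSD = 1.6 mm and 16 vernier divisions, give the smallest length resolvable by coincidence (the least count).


LC = MSD / n_div
= 1.6 / 16
= 0.1000

0.1000


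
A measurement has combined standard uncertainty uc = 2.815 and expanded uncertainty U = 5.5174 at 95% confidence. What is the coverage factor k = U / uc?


k = U / uc
k = 5.5174 / 2.815
k = 1.96

1.96


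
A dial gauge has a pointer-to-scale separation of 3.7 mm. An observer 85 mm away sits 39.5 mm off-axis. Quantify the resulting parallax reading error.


error = h * offset / d
= 3.7 * 39.5 / 85
= 1.7194

1.7194


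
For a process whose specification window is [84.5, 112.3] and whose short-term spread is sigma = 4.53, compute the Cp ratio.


Cp = (USL - LSL) / (6 * sigma)
= (112.3 - 84.5) / (6 * 4.53)
= 27.8000 / 27.1800
= 1.0228

1.0228


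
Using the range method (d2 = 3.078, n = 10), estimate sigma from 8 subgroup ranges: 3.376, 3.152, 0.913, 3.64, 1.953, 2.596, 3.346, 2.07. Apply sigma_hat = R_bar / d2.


R_bar = (3.376 + 3.152 + 0.913 + 3.64 + 1.953 + 2.596 + 3.346 + 2.07) / 8
R_bar = 21.046 / 8 = 2.63075
sigma_hat = R_bar / d2 = 2.63075 / 3.078 = 0.8547

0.8547


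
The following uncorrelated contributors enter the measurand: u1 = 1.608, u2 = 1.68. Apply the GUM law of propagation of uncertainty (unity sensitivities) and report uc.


uc = sqrt(1.608^2 + 1.68^2)
uc = sqrt(5.408064)
uc = 2.3255

2.3255


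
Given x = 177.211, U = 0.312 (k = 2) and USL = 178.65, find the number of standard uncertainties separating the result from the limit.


u = U / k = 0.312 / 2 = 0.156
margin = |USL - x| = |178.65 - 177.211| = 1.439
z = margin / u = 1.439 / 0.156
z = 9.2244

9.2244


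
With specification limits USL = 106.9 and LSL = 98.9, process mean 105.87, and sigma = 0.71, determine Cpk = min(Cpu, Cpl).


Cpu = (USL - mean) / (3*sigma) = (106.9 - 105.87) / (3*0.71) = 0.4836
Cpl = (mean - LSL) / (3*sigma) = (105.87 - 98.9) / (3*0.71) = 3.2723
Cpk = min(Cpu, Cpl) = 0.4836

0.4836


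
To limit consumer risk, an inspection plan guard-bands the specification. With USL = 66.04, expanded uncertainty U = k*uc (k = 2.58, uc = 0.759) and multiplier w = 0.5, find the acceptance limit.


U = k * uc = 2.58 * 0.759 = 1.95822
guard band g = w * U = 0.5 * 1.95822 = 0.97911
AL = USL - g = 66.04 - 0.97911
AL = 65.0609

65.0609


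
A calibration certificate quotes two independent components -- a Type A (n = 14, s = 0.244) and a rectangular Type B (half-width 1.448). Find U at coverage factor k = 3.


u_A = s / sqrt(n) = 0.244 / sqrt(14) = 0.065211743
u_B = half_width / sqrt(3) = 1.448 / sqrt(3) = 0.83600319
uc = sqrt(u_A^2 + u_B^2) = sqrt(0.065211743^2 + 0.83600319^2) = 0.83854273
U = k * uc = 3 * 0.83854273
U = 2.5156

2.5156


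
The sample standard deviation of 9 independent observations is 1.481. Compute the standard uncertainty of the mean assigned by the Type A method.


u_A = s / sqrt(n)
u_A = 1.481 / sqrt(9)
u_A = 1.481 / 3
u_A = 0.4937

0.4937


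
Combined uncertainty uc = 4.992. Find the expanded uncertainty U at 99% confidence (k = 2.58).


U = k * uc
U = 2.58 * 4.992
U = 12.8794

12.8794


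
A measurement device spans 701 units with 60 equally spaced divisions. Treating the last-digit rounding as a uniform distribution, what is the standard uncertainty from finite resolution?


resolution = range / divisions
resolution = 701 / 60 = 11.683333
u_res = resolution / (2*sqrt(3))
u_res = 11.683333 / 3.4641016
u_res = 3.3727

3.3727


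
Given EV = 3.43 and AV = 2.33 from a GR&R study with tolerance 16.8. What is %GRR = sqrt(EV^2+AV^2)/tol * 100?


GRR = sqrt(EV^2 + AV^2) = sqrt(3.43^2 + 2.33^2) = 4.1465407
%GRR = GRR / tol * 100 = 4.1465407 / 16.8 * 100
%GRR = 24.6818

24.6818


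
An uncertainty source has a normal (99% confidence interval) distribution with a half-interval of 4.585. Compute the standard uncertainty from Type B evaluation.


u_B = half_width / 2.576
u_B = 4.585 / 2.576
u_B = 1.7799

1.7799


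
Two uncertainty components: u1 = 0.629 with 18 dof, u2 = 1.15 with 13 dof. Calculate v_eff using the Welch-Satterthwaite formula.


uc = sqrt(u1^2 + u2^2) = sqrt(0.629^2 + 1.15^2) = 1.3107788
v_eff = uc^4 / (u1^4/v1 + u2^4/v2)
= 1.3107788^4 / (0.629^4/18 + 1.15^4/13)
= 2.9520087 / 0.14323515
v_eff = 20.6095

20.6095


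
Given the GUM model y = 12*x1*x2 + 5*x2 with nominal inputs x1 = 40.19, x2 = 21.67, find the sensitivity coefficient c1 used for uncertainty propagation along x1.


y = 12*x1*x2 + 5*x2
dy/dx1 = 12*x2
Evaluate at x2 = 21.67: c1 = 12 * 21.67
c1 = 260.0400

260.0400


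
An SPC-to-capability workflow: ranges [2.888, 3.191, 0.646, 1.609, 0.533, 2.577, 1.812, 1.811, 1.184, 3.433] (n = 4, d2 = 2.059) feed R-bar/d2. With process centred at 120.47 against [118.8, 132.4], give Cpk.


R_bar = (2.888 + 3.191 + 0.646 + 1.609 + 0.533 + 2.577 + 1.812 + 1.811 + 1.184 + 3.433) / 10 = 1.9684
sigma = R_bar / d2 = 1.9684 / 2.059 = 0.95599806
Cp = (USL - LSL)/(6*sigma) = (132.4 - 118.8)/(6*0.95599806) = 2.3710
Cpu = (132.4 - 120.47)/(3*0.95599806) = 4.1597
Cpl = (120.47 - 118.8)/(3*0.95599806) = 0.5823
Cpk = min(Cpu, Cpl) = 0.5823

0.5823


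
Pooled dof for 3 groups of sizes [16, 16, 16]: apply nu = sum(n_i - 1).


nu = sum_i (n_i - 1)
nu = ((16 - 1) + (16 - 1) + (16 - 1))
nu = 15 + 15 + 15
nu = 45

45


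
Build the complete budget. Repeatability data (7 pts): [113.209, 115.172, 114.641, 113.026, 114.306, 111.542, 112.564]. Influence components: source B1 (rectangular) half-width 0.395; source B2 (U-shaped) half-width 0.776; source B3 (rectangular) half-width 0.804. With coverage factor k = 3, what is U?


mean = (113.209 + 115.172 + 114.641 + 113.026 + 114.306 + 111.542 + 112.564) / 7 = 113.4942857
s = sqrt(sum((x - mean)^2)/(n-1)) = 1.2758062
u_A = s / sqrt(n) = 1.2758062 / sqrt(7) = 0.48220942
u_B1 = 0.395 / sqrt(3) = 0.22805336
u_B2 = 0.776 / sqrt(2) = 0.54871486
u_B3 = 0.804 / sqrt(3) = 0.46418962
uc = sqrt(0.48220942^2 + 0.22805336^2 + 0.54871486^2 + 0.46418962^2) = 0.89503869
U = k * uc = 3 * 0.89503869
U = 2.6851

2.6851


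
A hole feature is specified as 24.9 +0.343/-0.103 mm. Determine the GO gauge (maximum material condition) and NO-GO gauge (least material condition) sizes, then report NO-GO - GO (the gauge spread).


GO = nominal - lower_tol (smallest hole = maximum material condition)
GO = 24.9 - 0.103 = 24.797
NO-GO = nominal + upper_tol (largest hole = least material condition)
NO-GO = 24.9 + 0.343 = 25.243
spread = NO-GO - GO = 25.243 - 24.797 = 0.4460

0.4460


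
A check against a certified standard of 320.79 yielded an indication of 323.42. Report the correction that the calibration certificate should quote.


Correction = standard - reading
= 320.79 - 323.42
= -2.6300

-2.6300


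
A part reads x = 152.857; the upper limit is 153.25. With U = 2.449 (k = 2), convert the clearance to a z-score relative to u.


u = U / k = 2.449 / 2 = 1.2245
margin = |USL - x| = |153.25 - 152.857| = 0.393
z = margin / u = 0.393 / 1.2245
z = 0.3209

0.3209


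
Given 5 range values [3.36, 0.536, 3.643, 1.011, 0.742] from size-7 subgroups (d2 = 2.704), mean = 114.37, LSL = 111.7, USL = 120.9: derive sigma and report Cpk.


R_bar = (3.36 + 0.536 + 3.643 + 1.011 + 0.742) / 5 = 1.8584
sigma = R_bar / d2 = 1.8584 / 2.704 = 0.68727811
Cp = (USL - LSL)/(6*sigma) = (120.9 - 111.7)/(6*0.68727811) = 2.2310
Cpu = (120.9 - 114.37)/(3*0.68727811) = 3.1671
Cpl = (114.37 - 111.7)/(3*0.68727811) = 1.2950
Cpk = min(Cpu, Cpl) = 1.2950

1.2950


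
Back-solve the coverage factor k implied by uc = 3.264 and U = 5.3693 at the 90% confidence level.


k = U / uc
k = 5.3693 / 3.264
k = 1.645

1.645


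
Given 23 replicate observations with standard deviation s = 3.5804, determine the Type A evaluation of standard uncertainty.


u_A = s / sqrt(n)
u_A = 3.5804 / sqrt(23)
u_A = 3.5804 / 4.7958315
u_A = 0.7466

0.7466


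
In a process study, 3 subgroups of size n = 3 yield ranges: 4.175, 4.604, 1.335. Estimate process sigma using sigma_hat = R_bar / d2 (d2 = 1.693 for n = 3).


R_bar = (4.175 + 4.604 + 1.335) / 3
R_bar = 10.114 / 3 = 3.3713333
sigma_hat = R_bar / d2 = 3.3713333 / 1.693 = 1.9913

1.9913


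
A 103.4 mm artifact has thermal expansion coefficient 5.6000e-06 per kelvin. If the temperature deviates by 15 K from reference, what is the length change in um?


dL = L * alpha * dT
= 103.4 * 5.6000e-06 * 15
= 0.0086856 mm
dL_um = 0.0086856 * 1000 = 8.6856 um

8.6856


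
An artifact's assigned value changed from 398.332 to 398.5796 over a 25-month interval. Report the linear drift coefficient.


rate = (v2 - v1) / months
= (398.5796 - 398.332) / 25
= 0.2476 / 25
= 0.0099

0.0099


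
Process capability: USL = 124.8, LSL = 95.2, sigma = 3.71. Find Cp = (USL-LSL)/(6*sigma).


Cp = (USL - LSL) / (6 * sigma)
= (124.8 - 95.2) / (6 * 3.71)
= 29.6000 / 22.2600
= 1.3297

1.3297


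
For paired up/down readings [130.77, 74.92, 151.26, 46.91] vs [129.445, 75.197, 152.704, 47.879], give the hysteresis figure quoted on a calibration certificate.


|130.77 - 129.445| = 1.3250
|74.92 - 75.197| = 0.2770
|151.26 - 152.704| = 1.4440
|46.91 - 47.879| = 0.9690
hysteresis = max(diffs) = 1.4440

1.4440


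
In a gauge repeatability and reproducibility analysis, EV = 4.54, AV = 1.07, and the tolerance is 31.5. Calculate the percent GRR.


GRR = sqrt(EV^2 + AV^2) = sqrt(4.54^2 + 1.07^2) = 4.6643863
%GRR = GRR / tol * 100 = 4.6643863 / 31.5 * 100
%GRR = 14.8076

14.8076


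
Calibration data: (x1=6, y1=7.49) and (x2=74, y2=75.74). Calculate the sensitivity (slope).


slope = (y2 - y1) / (x2 - x1)
= (75.74 - 7.49) / (74 - 6)
= 68.2500 / 68
= 1.0037

1.0037


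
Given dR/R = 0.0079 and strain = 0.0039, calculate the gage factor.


GF = (dR/R) / epsilon
= 0.0079 / 0.0039
= 2.0256

2.0256


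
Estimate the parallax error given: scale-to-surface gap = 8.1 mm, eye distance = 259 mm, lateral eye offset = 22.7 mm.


error = h * offset / d
= 8.1 * 22.7 / 259
= 0.7099

0.7099


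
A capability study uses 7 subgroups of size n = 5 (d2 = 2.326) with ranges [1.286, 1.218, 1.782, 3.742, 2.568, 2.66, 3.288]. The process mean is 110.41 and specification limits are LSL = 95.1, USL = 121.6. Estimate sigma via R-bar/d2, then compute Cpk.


R_bar = (1.286 + 1.218 + 1.782 + 3.742 + 2.568 + 2.66 + 3.288) / 7 = 2.3634286
sigma = R_bar / d2 = 2.3634286 / 2.326 = 1.0160914
Cp = (USL - LSL)/(6*sigma) = (121.6 - 95.1)/(6*1.0160914) = 4.3467
Cpu = (121.6 - 110.41)/(3*1.0160914) = 3.6709
Cpl = (110.41 - 95.1)/(3*1.0160914) = 5.0225
Cpk = min(Cpu, Cpl) = 3.6709

3.6709


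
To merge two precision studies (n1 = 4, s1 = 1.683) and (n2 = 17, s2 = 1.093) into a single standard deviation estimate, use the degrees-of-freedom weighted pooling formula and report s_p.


s_p = sqrt(((n1-1)*s1^2 + (n2-1)*s2^2) / (n1+n2-2))
numerator = (4-1)*1.683^2 + (17-1)*1.093^2 = 8.497467 + 19.114384 = 27.611851
denominator = 4 + 17 - 2 = 19
s_p^2 = 27.611851 / 19 = 1.4532553
s_p = sqrt(1.4532553) = 1.2055

1.2055


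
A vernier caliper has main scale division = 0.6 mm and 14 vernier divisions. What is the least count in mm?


LC = MSD / n_div
= 0.6 / 14
= 0.0429

0.0429


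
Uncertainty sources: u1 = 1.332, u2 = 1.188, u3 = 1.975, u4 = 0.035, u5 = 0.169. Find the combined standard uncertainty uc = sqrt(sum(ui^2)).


uc = sqrt(1.332^2 + 1.188^2 + 1.975^2 + 0.035^2 + 0.169^2)
uc = sqrt(7.115979)
uc = 2.6676

2.6676


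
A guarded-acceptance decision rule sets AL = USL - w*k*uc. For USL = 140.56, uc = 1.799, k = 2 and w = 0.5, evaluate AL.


U = k * uc = 2 * 1.799 = 3.598
guard band g = w * U = 0.5 * 3.598 = 1.799
AL = USL - g = 140.56 - 1.799
AL = 138.7610

138.7610


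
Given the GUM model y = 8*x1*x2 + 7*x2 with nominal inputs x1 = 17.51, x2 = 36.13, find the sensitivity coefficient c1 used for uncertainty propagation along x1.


y = 8*x1*x2 + 7*x2
dy/dx1 = 8*x2
Evaluate at x2 = 36.13: c1 = 8 * 36.13
c1 = 289.0400

289.0400


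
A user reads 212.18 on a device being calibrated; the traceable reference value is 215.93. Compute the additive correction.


Correction = standard - reading
= 215.93 - 212.18
= 3.7500

3.7500


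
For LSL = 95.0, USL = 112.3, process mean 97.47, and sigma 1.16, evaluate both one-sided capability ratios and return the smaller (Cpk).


Cpu = (USL - mean) / (3*sigma) = (112.3 - 97.47) / (3*1.16) = 4.2615
Cpl = (mean - LSL) / (3*sigma) = (97.47 - 95.0) / (3*1.16) = 0.7098
Cpk = min(Cpu, Cpl) = 0.7098

0.7098


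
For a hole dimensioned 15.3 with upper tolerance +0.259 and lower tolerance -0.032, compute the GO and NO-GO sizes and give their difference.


GO = nominal - lower_tol (smallest hole = maximum material condition)
GO = 15.3 - 0.032 = 15.268
NO-GO = nominal + upper_tol (largest hole = least material condition)
NO-GO = 15.3 + 0.259 = 15.559
spread = NO-GO - GO = 15.559 - 15.268 = 0.2910

0.2910


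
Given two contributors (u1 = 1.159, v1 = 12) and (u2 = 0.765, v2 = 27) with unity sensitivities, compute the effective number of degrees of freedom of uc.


uc = sqrt(u1^2 + u2^2) = sqrt(1.159^2 + 0.765^2) = 1.3887066
v_eff = uc^4 / (u1^4/v1 + u2^4/v2)
= 1.3887066^4 / (1.159^4/12 + 0.765^4/27)
= 3.7191355 / 0.16305174
v_eff = 22.8095

22.8095


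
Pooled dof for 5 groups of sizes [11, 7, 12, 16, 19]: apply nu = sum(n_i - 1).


nu = sum_i (n_i - 1)
nu = ((11 - 1) + (7 - 1) + (12 - 1) + (16 - 1) + (19 - 1))
nu = 10 + 6 + 11 + 15 + 18
nu = 60

60


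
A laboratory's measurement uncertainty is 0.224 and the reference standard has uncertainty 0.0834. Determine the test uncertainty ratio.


TUR = u_lab / u_ref
= 0.224 / 0.0834
= 2.6859

2.6859


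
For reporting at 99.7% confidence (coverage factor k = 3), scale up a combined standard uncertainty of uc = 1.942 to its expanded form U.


U = k * uc
U = 3 * 1.942
U = 5.8260

5.8260


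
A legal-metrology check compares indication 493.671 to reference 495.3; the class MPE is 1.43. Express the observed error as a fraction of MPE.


e = indication - reference = 493.671 - 495.3 = -1.6290
|e| = 1.6290
ratio = |e| / MPE = 1.6290 / 1.43
ratio = 1.1392

1.1392


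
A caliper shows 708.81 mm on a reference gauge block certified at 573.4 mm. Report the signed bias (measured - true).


Systematic error = measured - true
= 708.81 - 573.4
= 135.4100

135.4100


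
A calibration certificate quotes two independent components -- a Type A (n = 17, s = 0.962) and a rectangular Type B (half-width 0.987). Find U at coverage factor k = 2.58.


u_A = s / sqrt(n) = 0.962 / sqrt(17) = 0.23331927
u_B = half_width / sqrt(3) = 0.987 / sqrt(3) = 0.56984472
uc = sqrt(u_A^2 + u_B^2) = sqrt(0.23331927^2 + 0.56984472^2) = 0.61576041
U = k * uc = 2.58 * 0.61576041
U = 1.5887

1.5887


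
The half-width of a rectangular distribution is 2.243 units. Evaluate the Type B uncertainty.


u_B = half_width / sqrt(3)
u_B = 2.243 / 1.7320508
u_B = 1.2950

1.2950


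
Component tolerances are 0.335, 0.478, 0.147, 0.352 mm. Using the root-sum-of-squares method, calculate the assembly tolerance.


RSS = sqrt(0.335^2 + 0.478^2 + 0.147^2 + 0.352^2)
= sqrt(0.486222)
= 0.6973

0.6973


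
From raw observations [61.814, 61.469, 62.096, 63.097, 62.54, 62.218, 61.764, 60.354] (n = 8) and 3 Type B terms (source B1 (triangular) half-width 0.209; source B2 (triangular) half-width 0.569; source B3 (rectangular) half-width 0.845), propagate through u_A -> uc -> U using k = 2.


mean = (61.814 + 61.469 + 62.096 + 63.097 + 62.54 + 62.218 + 61.764 + 60.354) / 8 = 61.919
s = sqrt(sum((x - mean)^2)/(n-1)) = 0.80895259
u_A = s / sqrt(n) = 0.80895259 / sqrt(8) = 0.28600793
u_B1 = 0.209 / sqrt(6) = 0.085323893
u_B2 = 0.569 / sqrt(6) = 0.23229328
u_B3 = 0.845 / sqrt(3) = 0.48786098
uc = sqrt(0.28600793^2 + 0.085323893^2 + 0.23229328^2 + 0.48786098^2) = 0.61729183
U = k * uc = 2 * 0.61729183
U = 1.2346

1.2346


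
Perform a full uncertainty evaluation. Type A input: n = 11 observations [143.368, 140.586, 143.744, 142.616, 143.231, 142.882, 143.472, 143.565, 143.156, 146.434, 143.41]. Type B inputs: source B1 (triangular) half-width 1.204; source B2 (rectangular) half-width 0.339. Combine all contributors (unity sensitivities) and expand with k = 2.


mean = (143.368 + 140.586 + 143.744 + 142.616 + 143.231 + 142.882 + 143.472 + 143.565 + 143.156 + 146.434 + 143.41) / 11 = 143.3149091
s = sqrt(sum((x - mean)^2)/(n-1)) = 1.3478521
u_A = s / sqrt(n) = 1.3478521 / sqrt(11) = 0.4063927
u_B1 = 1.204 / sqrt(6) = 0.49153094
u_B2 = 0.339 / sqrt(3) = 0.19572174
uc = sqrt(0.4063927^2 + 0.49153094^2 + 0.19572174^2) = 0.66713169
U = k * uc = 2 * 0.66713169
U = 1.3343

1.3343


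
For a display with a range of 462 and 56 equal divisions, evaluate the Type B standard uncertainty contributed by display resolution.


resolution = range / divisions
resolution = 462 / 56 = 8.25
u_res = resolution / (2*sqrt(3))
u_res = 8.25 / 3.4641016
u_res = 2.3816

2.3816


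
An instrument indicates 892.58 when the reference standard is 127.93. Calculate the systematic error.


Systematic error = measured - true
= 892.58 - 127.93
= 764.6500

764.6500


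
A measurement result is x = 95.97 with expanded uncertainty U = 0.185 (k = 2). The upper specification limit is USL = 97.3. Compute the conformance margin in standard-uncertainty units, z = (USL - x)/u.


u = U / k = 0.185 / 2 = 0.0925
margin = |USL - x| = |97.3 - 95.97| = 1.33
z = margin / u = 1.33 / 0.0925
z = 14.3784

14.3784


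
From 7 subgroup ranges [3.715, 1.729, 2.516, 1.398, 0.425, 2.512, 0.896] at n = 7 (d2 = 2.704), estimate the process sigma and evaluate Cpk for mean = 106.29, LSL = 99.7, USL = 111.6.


R_bar = (3.715 + 1.729 + 2.516 + 1.398 + 0.425 + 2.512 + 0.896) / 7 = 1.8844286
sigma = R_bar / d2 = 1.8844286 / 2.704 = 0.69690407
Cp = (USL - LSL)/(6*sigma) = (111.6 - 99.7)/(6*0.69690407) = 2.8459
Cpu = (111.6 - 106.29)/(3*0.69690407) = 2.5398
Cpl = (106.29 - 99.7)/(3*0.69690407) = 3.1520
Cpk = min(Cpu, Cpl) = 2.5398

2.5398


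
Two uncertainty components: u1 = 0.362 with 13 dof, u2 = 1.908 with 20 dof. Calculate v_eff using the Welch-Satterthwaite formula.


uc = sqrt(u1^2 + u2^2) = sqrt(0.362^2 + 1.908^2) = 1.9420371
v_eff = uc^4 / (u1^4/v1 + u2^4/v2)
= 1.9420371^4 / (0.362^4/13 + 1.908^4/20)
= 14.224273 / 0.66396987
v_eff = 21.4231

21.4231


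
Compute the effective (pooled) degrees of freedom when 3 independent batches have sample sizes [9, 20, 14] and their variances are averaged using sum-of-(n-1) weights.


nu = sum_i (n_i - 1)
nu = ((9 - 1) + (20 - 1) + (14 - 1))
nu = 8 + 19 + 13
nu = 40

40


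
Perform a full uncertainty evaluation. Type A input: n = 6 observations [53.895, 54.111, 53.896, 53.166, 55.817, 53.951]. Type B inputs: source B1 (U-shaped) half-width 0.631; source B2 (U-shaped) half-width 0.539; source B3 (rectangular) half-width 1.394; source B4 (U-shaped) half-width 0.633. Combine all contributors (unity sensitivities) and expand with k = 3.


mean = (53.895 + 54.111 + 53.896 + 53.166 + 55.817 + 53.951) / 6 = 54.13933333
s = sqrt(sum((x - mean)^2)/(n-1)) = 0.88511302
u_A = s / sqrt(n) = 0.88511302 / sqrt(6) = 0.36134588
u_B1 = 0.631 / sqrt(2) = 0.44618438
u_B2 = 0.539 / sqrt(2) = 0.38113056
u_B3 = 1.394 / sqrt(3) = 0.80482628
u_B4 = 0.633 / sqrt(2) = 0.44759859
uc = sqrt(0.36134588^2 + 0.44618438^2 + 0.38113056^2 + 0.80482628^2 + 0.44759859^2) = 1.1502181
U = k * uc = 3 * 1.1502181
U = 3.4507

3.4507


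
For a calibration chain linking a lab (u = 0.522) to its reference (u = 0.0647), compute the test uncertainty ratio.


TUR = u_lab / u_ref
= 0.522 / 0.0647
= 8.0680

8.0680


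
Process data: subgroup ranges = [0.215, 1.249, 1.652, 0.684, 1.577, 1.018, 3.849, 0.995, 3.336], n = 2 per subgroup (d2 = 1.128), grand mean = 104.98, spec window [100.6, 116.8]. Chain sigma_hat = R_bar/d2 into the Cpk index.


R_bar = (0.215 + 1.249 + 1.652 + 0.684 + 1.577 + 1.018 + 3.849 + 0.995 + 3.336) / 9 = 1.6194444
sigma = R_bar / d2 = 1.6194444 / 1.128 = 1.4356777
Cp = (USL - LSL)/(6*sigma) = (116.8 - 100.6)/(6*1.4356777) = 1.8806
Cpu = (116.8 - 104.98)/(3*1.4356777) = 2.7443
Cpl = (104.98 - 100.6)/(3*1.4356777) = 1.0169
Cpk = min(Cpu, Cpl) = 1.0169

1.0169


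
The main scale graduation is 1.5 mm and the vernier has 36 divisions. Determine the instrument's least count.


LC = MSD / n_div
= 1.5 / 36
= 0.0417

0.0417


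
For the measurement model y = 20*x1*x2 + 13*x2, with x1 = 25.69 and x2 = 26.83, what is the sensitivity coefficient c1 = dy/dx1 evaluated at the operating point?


y = 20*x1*x2 + 13*x2
dy/dx1 = 20*x2
Evaluate at x2 = 26.83: c1 = 20 * 26.83
c1 = 536.6000

536.6000


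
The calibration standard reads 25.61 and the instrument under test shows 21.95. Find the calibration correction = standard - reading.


Correction = standard - reading
= 25.61 - 21.95
= 3.6600

3.6600


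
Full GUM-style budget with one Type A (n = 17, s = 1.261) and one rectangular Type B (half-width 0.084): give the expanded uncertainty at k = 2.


u_A = s / sqrt(n) = 1.261 / sqrt(17) = 0.30583742
u_B = half_width / sqrt(3) = 0.084 / sqrt(3) = 0.048497423
uc = sqrt(u_A^2 + u_B^2) = sqrt(0.30583742^2 + 0.048497423^2) = 0.30965873
U = k * uc = 2 * 0.30965873
U = 0.6193

0.6193


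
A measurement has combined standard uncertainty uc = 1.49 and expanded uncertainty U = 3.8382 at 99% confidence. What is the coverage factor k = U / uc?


k = U / uc
k = 3.8382 / 1.49
k = 2.576

2.576


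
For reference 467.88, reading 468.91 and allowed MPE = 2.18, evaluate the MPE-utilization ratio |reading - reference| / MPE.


e = indication - reference = 468.91 - 467.88 = 1.0300
|e| = 1.0300
ratio = |e| / MPE = 1.0300 / 2.18
ratio = 0.4725

0.4725


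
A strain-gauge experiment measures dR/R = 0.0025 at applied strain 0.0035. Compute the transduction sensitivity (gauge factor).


GF = (dR/R) / epsilon
= 0.0025 / 0.0035
= 0.7143

0.7143


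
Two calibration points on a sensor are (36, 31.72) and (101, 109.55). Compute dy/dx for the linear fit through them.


slope = (y2 - y1) / (x2 - x1)
= (109.55 - 31.72) / (101 - 36)
= 77.8300 / 65
= 1.1974

1.1974


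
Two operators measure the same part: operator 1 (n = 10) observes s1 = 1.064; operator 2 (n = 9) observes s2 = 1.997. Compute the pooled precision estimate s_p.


s_p = sqrt(((n1-1)*s1^2 + (n2-1)*s2^2) / (n1+n2-2))
numerator = (10-1)*1.064^2 + (9-1)*1.997^2 = 10.188864 + 31.904072 = 42.092936
denominator = 10 + 9 - 2 = 17
s_p^2 = 42.092936 / 17 = 2.4760551
s_p = sqrt(2.4760551) = 1.5735

1.5735


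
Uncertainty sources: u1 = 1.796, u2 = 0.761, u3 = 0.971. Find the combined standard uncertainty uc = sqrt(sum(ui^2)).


uc = sqrt(1.796^2 + 0.761^2 + 0.971^2)
uc = sqrt(4.747578)
uc = 2.1789

2.1789


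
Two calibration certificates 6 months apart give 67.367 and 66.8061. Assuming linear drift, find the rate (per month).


rate = (v2 - v1) / months
= (66.8061 - 67.367) / 6
= -0.5609 / 6
= -0.0935

-0.0935


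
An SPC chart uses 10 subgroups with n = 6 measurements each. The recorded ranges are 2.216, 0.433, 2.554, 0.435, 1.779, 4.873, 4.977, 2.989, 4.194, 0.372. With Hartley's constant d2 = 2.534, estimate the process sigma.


R_bar = (2.216 + 0.433 + 2.554 + 0.435 + 1.779 + 4.873 + 4.977 + 2.989 + 4.194 + 0.372) / 10
R_bar = 24.822 / 10 = 2.4822
sigma_hat = R_bar / d2 = 2.4822 / 2.534 = 0.9796

0.9796


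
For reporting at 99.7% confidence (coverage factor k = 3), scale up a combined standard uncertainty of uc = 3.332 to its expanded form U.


U = k * uc
U = 3 * 3.332
U = 9.9960

9.9960


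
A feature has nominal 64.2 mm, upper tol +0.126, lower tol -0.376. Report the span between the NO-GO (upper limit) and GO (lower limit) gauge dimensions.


GO = nominal - lower_tol (smallest hole = maximum material condition)
GO = 64.2 - 0.376 = 63.824
NO-GO = nominal + upper_tol (largest hole = least material condition)
NO-GO = 64.2 + 0.126 = 64.326
spread = NO-GO - GO = 64.326 - 63.824 = 0.5020

0.5020


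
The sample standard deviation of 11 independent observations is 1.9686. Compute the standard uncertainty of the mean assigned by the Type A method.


u_A = s / sqrt(n)
u_A = 1.9686 / sqrt(11)
u_A = 1.9686 / 3.3166248
u_A = 0.5936

0.5936


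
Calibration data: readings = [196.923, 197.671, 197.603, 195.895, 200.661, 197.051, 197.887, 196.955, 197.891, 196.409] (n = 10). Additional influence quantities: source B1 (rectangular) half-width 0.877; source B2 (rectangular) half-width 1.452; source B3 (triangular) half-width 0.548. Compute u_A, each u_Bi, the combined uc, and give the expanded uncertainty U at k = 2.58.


mean = (196.923 + 197.671 + 197.603 + 195.895 + 200.661 + 197.051 + 197.887 + 196.955 + 197.891 + 196.409) / 10 = 197.4946
s = sqrt(sum((x - mean)^2)/(n-1)) = 1.2880645
u_A = s / sqrt(n) = 1.2880645 / sqrt(10) = 0.40732176
u_B1 = 0.877 / sqrt(3) = 0.50633619
u_B2 = 1.452 / sqrt(3) = 0.83831259
u_B3 = 0.548 / sqrt(6) = 0.22372006
uc = sqrt(0.40732176^2 + 0.50633619^2 + 0.83831259^2 + 0.22372006^2) = 1.0840231
U = k * uc = 2.58 * 1.0840231
U = 2.7968

2.7968


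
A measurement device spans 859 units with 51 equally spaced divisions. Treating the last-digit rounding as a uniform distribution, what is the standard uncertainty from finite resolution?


resolution = range / divisions
resolution = 859 / 51 = 16.843137
u_res = resolution / (2*sqrt(3))
u_res = 16.843137 / 3.4641016
u_res = 4.8622

4.8622


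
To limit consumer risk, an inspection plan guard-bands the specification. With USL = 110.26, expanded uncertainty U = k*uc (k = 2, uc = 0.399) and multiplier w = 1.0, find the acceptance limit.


U = k * uc = 2 * 0.399 = 0.798
guard band g = w * U = 1.0 * 0.798 = 0.798
AL = USL - g = 110.26 - 0.798
AL = 109.4620

109.4620
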